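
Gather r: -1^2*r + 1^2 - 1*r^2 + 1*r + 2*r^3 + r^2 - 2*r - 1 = 2*r^3 - 2*r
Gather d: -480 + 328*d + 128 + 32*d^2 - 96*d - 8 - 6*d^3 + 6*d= -6*d^3 + 32*d^2 + 238*d - 360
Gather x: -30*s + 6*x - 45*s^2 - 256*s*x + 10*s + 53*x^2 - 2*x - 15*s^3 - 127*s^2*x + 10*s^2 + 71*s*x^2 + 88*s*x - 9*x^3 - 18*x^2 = -15*s^3 - 35*s^2 - 20*s - 9*x^3 + x^2*(71*s + 35) + x*(-127*s^2 - 168*s + 4)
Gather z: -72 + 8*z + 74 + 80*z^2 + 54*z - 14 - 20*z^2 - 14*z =60*z^2 + 48*z - 12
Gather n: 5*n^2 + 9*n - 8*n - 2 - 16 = 5*n^2 + n - 18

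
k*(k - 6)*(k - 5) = k^3 - 11*k^2 + 30*k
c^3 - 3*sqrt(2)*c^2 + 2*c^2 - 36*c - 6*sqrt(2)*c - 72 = (c + 2)*(c - 6*sqrt(2))*(c + 3*sqrt(2))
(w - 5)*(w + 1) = w^2 - 4*w - 5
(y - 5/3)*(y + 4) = y^2 + 7*y/3 - 20/3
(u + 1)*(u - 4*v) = u^2 - 4*u*v + u - 4*v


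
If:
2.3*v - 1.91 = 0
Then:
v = 0.83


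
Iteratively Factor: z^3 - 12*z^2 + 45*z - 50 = (z - 5)*(z^2 - 7*z + 10) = (z - 5)^2*(z - 2)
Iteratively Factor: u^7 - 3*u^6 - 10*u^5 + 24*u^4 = (u)*(u^6 - 3*u^5 - 10*u^4 + 24*u^3) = u*(u + 3)*(u^5 - 6*u^4 + 8*u^3) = u^2*(u + 3)*(u^4 - 6*u^3 + 8*u^2) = u^3*(u + 3)*(u^3 - 6*u^2 + 8*u) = u^3*(u - 2)*(u + 3)*(u^2 - 4*u) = u^3*(u - 4)*(u - 2)*(u + 3)*(u)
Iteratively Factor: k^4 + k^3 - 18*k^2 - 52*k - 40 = (k + 2)*(k^3 - k^2 - 16*k - 20) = (k + 2)^2*(k^2 - 3*k - 10) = (k + 2)^3*(k - 5)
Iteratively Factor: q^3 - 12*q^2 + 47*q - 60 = (q - 5)*(q^2 - 7*q + 12) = (q - 5)*(q - 4)*(q - 3)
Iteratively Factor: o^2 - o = (o)*(o - 1)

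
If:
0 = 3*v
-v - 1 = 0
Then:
No Solution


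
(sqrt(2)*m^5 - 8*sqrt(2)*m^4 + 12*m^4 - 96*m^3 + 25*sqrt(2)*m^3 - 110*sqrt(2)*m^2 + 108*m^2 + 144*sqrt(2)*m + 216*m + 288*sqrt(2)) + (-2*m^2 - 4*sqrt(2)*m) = sqrt(2)*m^5 - 8*sqrt(2)*m^4 + 12*m^4 - 96*m^3 + 25*sqrt(2)*m^3 - 110*sqrt(2)*m^2 + 106*m^2 + 140*sqrt(2)*m + 216*m + 288*sqrt(2)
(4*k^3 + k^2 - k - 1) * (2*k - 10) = 8*k^4 - 38*k^3 - 12*k^2 + 8*k + 10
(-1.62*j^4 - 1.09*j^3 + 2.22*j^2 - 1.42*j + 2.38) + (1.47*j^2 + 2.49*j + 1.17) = -1.62*j^4 - 1.09*j^3 + 3.69*j^2 + 1.07*j + 3.55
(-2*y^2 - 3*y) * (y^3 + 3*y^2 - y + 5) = -2*y^5 - 9*y^4 - 7*y^3 - 7*y^2 - 15*y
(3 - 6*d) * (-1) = 6*d - 3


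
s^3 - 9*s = s*(s - 3)*(s + 3)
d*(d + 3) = d^2 + 3*d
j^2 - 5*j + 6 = (j - 3)*(j - 2)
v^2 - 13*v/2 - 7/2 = (v - 7)*(v + 1/2)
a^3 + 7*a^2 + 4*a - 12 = (a - 1)*(a + 2)*(a + 6)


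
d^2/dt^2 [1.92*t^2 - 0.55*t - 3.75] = 3.84000000000000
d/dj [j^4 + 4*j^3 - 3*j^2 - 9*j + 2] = 4*j^3 + 12*j^2 - 6*j - 9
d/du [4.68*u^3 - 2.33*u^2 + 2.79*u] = 14.04*u^2 - 4.66*u + 2.79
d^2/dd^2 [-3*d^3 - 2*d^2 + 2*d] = -18*d - 4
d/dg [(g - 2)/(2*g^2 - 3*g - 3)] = (2*g^2 - 3*g - (g - 2)*(4*g - 3) - 3)/(-2*g^2 + 3*g + 3)^2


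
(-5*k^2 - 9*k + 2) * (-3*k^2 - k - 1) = 15*k^4 + 32*k^3 + 8*k^2 + 7*k - 2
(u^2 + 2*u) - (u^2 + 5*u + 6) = -3*u - 6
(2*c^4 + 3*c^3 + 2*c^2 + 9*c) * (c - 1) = 2*c^5 + c^4 - c^3 + 7*c^2 - 9*c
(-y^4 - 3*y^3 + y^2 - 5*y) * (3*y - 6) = -3*y^5 - 3*y^4 + 21*y^3 - 21*y^2 + 30*y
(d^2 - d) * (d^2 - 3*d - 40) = d^4 - 4*d^3 - 37*d^2 + 40*d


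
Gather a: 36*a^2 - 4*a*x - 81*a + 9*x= 36*a^2 + a*(-4*x - 81) + 9*x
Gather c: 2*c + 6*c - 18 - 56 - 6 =8*c - 80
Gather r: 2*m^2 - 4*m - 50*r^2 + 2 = 2*m^2 - 4*m - 50*r^2 + 2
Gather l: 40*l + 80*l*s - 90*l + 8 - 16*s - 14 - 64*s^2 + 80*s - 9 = l*(80*s - 50) - 64*s^2 + 64*s - 15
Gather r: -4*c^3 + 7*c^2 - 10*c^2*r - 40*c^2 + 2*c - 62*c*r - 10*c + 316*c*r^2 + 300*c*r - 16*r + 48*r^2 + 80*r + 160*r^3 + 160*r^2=-4*c^3 - 33*c^2 - 8*c + 160*r^3 + r^2*(316*c + 208) + r*(-10*c^2 + 238*c + 64)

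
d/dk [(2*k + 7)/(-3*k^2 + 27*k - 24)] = (2*k^2 + 14*k - 79)/(3*(k^4 - 18*k^3 + 97*k^2 - 144*k + 64))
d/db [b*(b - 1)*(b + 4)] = 3*b^2 + 6*b - 4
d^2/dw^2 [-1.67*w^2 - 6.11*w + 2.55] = -3.34000000000000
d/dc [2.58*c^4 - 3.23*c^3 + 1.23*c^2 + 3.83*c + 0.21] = 10.32*c^3 - 9.69*c^2 + 2.46*c + 3.83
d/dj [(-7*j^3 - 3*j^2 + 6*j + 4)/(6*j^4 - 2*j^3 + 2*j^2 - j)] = (42*j^6 + 36*j^5 - 128*j^4 - 58*j^3 + 15*j^2 - 16*j + 4)/(j^2*(36*j^6 - 24*j^5 + 28*j^4 - 20*j^3 + 8*j^2 - 4*j + 1))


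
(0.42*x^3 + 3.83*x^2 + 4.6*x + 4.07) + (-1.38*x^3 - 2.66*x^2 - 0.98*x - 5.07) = -0.96*x^3 + 1.17*x^2 + 3.62*x - 1.0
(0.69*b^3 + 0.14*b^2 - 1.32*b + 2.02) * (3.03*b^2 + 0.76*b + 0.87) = 2.0907*b^5 + 0.9486*b^4 - 3.2929*b^3 + 5.2392*b^2 + 0.3868*b + 1.7574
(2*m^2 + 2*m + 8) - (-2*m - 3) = 2*m^2 + 4*m + 11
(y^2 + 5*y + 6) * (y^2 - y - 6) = y^4 + 4*y^3 - 5*y^2 - 36*y - 36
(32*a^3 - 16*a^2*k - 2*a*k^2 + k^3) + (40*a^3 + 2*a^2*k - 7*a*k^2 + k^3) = 72*a^3 - 14*a^2*k - 9*a*k^2 + 2*k^3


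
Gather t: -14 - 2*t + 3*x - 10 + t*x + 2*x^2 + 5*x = t*(x - 2) + 2*x^2 + 8*x - 24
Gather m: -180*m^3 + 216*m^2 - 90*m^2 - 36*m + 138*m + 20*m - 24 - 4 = -180*m^3 + 126*m^2 + 122*m - 28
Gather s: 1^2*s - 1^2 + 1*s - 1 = 2*s - 2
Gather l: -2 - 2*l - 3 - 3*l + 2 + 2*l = -3*l - 3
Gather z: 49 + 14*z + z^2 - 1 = z^2 + 14*z + 48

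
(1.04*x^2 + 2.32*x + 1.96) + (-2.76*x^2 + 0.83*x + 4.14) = -1.72*x^2 + 3.15*x + 6.1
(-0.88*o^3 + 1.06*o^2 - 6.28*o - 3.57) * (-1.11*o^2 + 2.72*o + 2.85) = 0.9768*o^5 - 3.5702*o^4 + 7.346*o^3 - 10.0979*o^2 - 27.6084*o - 10.1745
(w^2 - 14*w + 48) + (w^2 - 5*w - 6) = 2*w^2 - 19*w + 42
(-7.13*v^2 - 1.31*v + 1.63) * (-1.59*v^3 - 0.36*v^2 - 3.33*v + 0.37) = 11.3367*v^5 + 4.6497*v^4 + 21.6228*v^3 + 1.1374*v^2 - 5.9126*v + 0.6031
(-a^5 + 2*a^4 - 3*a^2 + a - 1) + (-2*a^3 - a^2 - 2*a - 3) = -a^5 + 2*a^4 - 2*a^3 - 4*a^2 - a - 4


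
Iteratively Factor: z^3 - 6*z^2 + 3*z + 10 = (z + 1)*(z^2 - 7*z + 10) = (z - 5)*(z + 1)*(z - 2)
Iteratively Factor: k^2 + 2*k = (k + 2)*(k)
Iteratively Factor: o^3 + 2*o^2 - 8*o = (o)*(o^2 + 2*o - 8) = o*(o - 2)*(o + 4)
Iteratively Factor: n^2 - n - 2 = (n + 1)*(n - 2)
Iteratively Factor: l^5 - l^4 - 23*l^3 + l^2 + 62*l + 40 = (l - 5)*(l^4 + 4*l^3 - 3*l^2 - 14*l - 8) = (l - 5)*(l + 4)*(l^3 - 3*l - 2) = (l - 5)*(l + 1)*(l + 4)*(l^2 - l - 2) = (l - 5)*(l - 2)*(l + 1)*(l + 4)*(l + 1)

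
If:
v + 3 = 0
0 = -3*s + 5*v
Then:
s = -5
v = -3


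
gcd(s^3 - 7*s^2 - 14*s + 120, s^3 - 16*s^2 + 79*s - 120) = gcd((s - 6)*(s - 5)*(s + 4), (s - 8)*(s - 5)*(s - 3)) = s - 5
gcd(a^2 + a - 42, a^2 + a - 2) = 1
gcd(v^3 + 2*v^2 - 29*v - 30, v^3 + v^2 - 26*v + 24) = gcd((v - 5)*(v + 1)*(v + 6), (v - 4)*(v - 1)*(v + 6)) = v + 6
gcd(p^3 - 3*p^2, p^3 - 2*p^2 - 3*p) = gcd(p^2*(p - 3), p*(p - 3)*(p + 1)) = p^2 - 3*p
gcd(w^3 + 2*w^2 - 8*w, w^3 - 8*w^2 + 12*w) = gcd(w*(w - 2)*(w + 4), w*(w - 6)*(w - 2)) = w^2 - 2*w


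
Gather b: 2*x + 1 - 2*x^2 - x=-2*x^2 + x + 1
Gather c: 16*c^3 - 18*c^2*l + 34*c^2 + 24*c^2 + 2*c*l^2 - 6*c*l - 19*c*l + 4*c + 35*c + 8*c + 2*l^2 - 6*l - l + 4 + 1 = 16*c^3 + c^2*(58 - 18*l) + c*(2*l^2 - 25*l + 47) + 2*l^2 - 7*l + 5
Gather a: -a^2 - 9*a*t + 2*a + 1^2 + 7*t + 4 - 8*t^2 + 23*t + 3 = -a^2 + a*(2 - 9*t) - 8*t^2 + 30*t + 8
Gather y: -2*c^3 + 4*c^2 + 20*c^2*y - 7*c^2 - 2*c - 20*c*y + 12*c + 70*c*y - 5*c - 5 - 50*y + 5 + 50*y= -2*c^3 - 3*c^2 + 5*c + y*(20*c^2 + 50*c)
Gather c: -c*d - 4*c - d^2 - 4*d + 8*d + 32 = c*(-d - 4) - d^2 + 4*d + 32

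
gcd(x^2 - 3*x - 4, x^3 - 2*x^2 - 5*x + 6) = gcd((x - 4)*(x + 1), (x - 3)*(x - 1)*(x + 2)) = 1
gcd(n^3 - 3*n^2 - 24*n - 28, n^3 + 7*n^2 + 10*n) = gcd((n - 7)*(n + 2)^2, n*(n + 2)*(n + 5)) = n + 2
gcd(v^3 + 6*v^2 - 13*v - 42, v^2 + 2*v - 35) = v + 7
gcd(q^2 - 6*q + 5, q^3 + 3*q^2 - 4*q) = q - 1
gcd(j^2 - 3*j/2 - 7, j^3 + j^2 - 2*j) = j + 2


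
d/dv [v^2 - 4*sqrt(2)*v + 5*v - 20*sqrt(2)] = 2*v - 4*sqrt(2) + 5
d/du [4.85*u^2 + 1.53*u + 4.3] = 9.7*u + 1.53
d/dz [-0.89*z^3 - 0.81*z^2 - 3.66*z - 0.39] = -2.67*z^2 - 1.62*z - 3.66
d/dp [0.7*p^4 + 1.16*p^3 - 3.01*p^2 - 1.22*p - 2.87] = 2.8*p^3 + 3.48*p^2 - 6.02*p - 1.22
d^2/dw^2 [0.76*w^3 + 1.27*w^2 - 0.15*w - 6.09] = 4.56*w + 2.54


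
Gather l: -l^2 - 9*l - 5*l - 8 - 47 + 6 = -l^2 - 14*l - 49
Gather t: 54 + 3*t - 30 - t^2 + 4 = -t^2 + 3*t + 28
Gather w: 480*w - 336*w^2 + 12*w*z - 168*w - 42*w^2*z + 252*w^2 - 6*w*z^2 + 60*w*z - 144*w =w^2*(-42*z - 84) + w*(-6*z^2 + 72*z + 168)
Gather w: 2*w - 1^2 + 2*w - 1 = 4*w - 2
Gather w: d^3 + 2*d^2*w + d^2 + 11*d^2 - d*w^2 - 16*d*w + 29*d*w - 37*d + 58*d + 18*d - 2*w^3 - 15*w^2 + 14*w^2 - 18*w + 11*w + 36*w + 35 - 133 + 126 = d^3 + 12*d^2 + 39*d - 2*w^3 + w^2*(-d - 1) + w*(2*d^2 + 13*d + 29) + 28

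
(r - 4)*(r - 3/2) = r^2 - 11*r/2 + 6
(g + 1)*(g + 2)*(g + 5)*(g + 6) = g^4 + 14*g^3 + 65*g^2 + 112*g + 60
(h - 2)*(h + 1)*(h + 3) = h^3 + 2*h^2 - 5*h - 6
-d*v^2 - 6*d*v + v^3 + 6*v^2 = v*(-d + v)*(v + 6)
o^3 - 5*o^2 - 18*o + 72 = (o - 6)*(o - 3)*(o + 4)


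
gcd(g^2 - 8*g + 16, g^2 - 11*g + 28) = g - 4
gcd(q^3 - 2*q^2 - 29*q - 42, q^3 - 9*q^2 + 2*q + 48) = q + 2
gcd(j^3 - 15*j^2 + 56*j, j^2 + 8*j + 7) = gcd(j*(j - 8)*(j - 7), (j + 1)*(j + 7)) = 1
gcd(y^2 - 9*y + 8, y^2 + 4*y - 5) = y - 1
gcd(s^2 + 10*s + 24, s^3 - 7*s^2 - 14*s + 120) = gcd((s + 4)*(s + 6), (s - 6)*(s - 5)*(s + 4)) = s + 4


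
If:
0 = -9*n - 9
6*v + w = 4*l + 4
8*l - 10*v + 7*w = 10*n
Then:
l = -13*w/2 - 5/2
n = -1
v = -9*w/2 - 1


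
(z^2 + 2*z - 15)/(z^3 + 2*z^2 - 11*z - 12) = (z + 5)/(z^2 + 5*z + 4)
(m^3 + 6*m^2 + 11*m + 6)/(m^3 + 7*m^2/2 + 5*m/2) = 2*(m^2 + 5*m + 6)/(m*(2*m + 5))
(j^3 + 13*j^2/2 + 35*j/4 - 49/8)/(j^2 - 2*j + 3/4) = (4*j^2 + 28*j + 49)/(2*(2*j - 3))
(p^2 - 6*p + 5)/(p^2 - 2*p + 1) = (p - 5)/(p - 1)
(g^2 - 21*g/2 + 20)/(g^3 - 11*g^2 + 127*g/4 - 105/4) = 2*(g - 8)/(2*g^2 - 17*g + 21)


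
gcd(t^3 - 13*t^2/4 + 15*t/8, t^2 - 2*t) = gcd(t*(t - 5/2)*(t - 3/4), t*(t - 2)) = t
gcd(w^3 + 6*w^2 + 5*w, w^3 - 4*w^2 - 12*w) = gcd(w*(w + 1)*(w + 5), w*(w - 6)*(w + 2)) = w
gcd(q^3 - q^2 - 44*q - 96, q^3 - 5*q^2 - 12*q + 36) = q + 3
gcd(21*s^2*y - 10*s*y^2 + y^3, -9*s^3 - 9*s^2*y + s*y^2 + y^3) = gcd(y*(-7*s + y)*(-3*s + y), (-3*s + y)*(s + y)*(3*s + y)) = -3*s + y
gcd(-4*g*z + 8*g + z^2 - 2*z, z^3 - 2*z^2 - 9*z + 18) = z - 2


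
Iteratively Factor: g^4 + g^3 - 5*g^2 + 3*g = (g + 3)*(g^3 - 2*g^2 + g) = g*(g + 3)*(g^2 - 2*g + 1) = g*(g - 1)*(g + 3)*(g - 1)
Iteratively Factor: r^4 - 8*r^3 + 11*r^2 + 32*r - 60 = (r - 2)*(r^3 - 6*r^2 - r + 30) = (r - 3)*(r - 2)*(r^2 - 3*r - 10) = (r - 5)*(r - 3)*(r - 2)*(r + 2)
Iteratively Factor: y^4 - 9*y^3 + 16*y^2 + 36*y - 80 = (y + 2)*(y^3 - 11*y^2 + 38*y - 40) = (y - 5)*(y + 2)*(y^2 - 6*y + 8) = (y - 5)*(y - 2)*(y + 2)*(y - 4)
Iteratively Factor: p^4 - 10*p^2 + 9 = (p + 1)*(p^3 - p^2 - 9*p + 9) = (p - 3)*(p + 1)*(p^2 + 2*p - 3) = (p - 3)*(p + 1)*(p + 3)*(p - 1)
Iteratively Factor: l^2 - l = (l - 1)*(l)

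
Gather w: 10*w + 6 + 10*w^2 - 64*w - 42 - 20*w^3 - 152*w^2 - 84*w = -20*w^3 - 142*w^2 - 138*w - 36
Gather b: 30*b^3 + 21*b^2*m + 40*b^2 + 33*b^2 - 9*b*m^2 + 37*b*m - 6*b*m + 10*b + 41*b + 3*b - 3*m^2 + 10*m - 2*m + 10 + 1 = 30*b^3 + b^2*(21*m + 73) + b*(-9*m^2 + 31*m + 54) - 3*m^2 + 8*m + 11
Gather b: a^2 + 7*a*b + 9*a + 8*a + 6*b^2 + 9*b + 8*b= a^2 + 17*a + 6*b^2 + b*(7*a + 17)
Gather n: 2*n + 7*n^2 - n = 7*n^2 + n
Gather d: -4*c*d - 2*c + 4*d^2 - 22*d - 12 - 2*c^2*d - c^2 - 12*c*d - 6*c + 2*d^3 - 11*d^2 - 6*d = -c^2 - 8*c + 2*d^3 - 7*d^2 + d*(-2*c^2 - 16*c - 28) - 12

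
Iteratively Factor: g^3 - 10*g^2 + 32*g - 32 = (g - 4)*(g^2 - 6*g + 8) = (g - 4)*(g - 2)*(g - 4)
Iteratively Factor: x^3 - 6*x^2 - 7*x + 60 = (x - 4)*(x^2 - 2*x - 15) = (x - 5)*(x - 4)*(x + 3)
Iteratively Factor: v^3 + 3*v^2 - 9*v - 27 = (v + 3)*(v^2 - 9) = (v + 3)^2*(v - 3)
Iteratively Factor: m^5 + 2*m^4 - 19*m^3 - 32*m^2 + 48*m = (m + 4)*(m^4 - 2*m^3 - 11*m^2 + 12*m) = (m - 4)*(m + 4)*(m^3 + 2*m^2 - 3*m) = m*(m - 4)*(m + 4)*(m^2 + 2*m - 3) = m*(m - 4)*(m + 3)*(m + 4)*(m - 1)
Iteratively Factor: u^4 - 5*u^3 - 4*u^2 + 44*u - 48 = (u - 4)*(u^3 - u^2 - 8*u + 12) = (u - 4)*(u + 3)*(u^2 - 4*u + 4) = (u - 4)*(u - 2)*(u + 3)*(u - 2)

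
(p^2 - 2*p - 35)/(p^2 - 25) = (p - 7)/(p - 5)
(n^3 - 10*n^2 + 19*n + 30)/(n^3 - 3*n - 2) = (n^2 - 11*n + 30)/(n^2 - n - 2)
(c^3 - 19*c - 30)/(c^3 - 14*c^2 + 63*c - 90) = (c^2 + 5*c + 6)/(c^2 - 9*c + 18)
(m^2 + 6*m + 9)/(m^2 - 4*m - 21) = (m + 3)/(m - 7)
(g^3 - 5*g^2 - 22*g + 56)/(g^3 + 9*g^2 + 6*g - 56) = (g - 7)/(g + 7)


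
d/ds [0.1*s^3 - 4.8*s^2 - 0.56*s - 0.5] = 0.3*s^2 - 9.6*s - 0.56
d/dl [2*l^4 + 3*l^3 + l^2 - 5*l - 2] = 8*l^3 + 9*l^2 + 2*l - 5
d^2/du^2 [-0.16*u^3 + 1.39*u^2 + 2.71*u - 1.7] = 2.78 - 0.96*u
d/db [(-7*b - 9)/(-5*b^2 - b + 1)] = (35*b^2 + 7*b - (7*b + 9)*(10*b + 1) - 7)/(5*b^2 + b - 1)^2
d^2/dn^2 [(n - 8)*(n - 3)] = 2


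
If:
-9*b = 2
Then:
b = -2/9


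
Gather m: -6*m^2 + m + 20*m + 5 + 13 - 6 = -6*m^2 + 21*m + 12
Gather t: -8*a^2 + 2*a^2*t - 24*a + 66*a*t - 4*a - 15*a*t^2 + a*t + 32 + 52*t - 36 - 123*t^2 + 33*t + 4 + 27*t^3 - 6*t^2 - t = -8*a^2 - 28*a + 27*t^3 + t^2*(-15*a - 129) + t*(2*a^2 + 67*a + 84)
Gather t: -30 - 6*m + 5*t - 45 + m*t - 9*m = -15*m + t*(m + 5) - 75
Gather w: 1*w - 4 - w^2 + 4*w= -w^2 + 5*w - 4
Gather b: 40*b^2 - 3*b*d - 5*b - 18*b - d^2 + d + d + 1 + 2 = 40*b^2 + b*(-3*d - 23) - d^2 + 2*d + 3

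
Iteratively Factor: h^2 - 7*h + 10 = (h - 2)*(h - 5)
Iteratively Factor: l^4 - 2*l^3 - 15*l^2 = (l)*(l^3 - 2*l^2 - 15*l) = l*(l + 3)*(l^2 - 5*l) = l*(l - 5)*(l + 3)*(l)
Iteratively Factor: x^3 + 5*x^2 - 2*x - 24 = (x - 2)*(x^2 + 7*x + 12) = (x - 2)*(x + 4)*(x + 3)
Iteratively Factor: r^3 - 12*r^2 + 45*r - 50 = (r - 5)*(r^2 - 7*r + 10) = (r - 5)^2*(r - 2)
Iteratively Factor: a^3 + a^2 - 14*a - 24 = (a + 3)*(a^2 - 2*a - 8) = (a - 4)*(a + 3)*(a + 2)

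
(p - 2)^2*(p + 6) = p^3 + 2*p^2 - 20*p + 24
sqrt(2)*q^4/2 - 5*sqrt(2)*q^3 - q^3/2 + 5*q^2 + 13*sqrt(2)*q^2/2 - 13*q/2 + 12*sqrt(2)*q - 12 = (q - 8)*(q - 3)*(q - sqrt(2)/2)*(sqrt(2)*q/2 + sqrt(2)/2)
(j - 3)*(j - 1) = j^2 - 4*j + 3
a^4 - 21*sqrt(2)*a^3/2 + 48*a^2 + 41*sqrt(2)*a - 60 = (a - 6*sqrt(2))*(a - 5*sqrt(2))*(a - sqrt(2)/2)*(a + sqrt(2))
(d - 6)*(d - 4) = d^2 - 10*d + 24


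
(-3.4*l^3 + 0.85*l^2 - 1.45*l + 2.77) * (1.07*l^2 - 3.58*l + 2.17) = -3.638*l^5 + 13.0815*l^4 - 11.9725*l^3 + 9.9994*l^2 - 13.0631*l + 6.0109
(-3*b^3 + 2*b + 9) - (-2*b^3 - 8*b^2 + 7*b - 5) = -b^3 + 8*b^2 - 5*b + 14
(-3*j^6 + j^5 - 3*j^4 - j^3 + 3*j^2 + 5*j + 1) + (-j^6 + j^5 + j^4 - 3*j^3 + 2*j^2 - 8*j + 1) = -4*j^6 + 2*j^5 - 2*j^4 - 4*j^3 + 5*j^2 - 3*j + 2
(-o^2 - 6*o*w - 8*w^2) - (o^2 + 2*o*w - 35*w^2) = -2*o^2 - 8*o*w + 27*w^2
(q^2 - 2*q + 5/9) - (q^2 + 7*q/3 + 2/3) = -13*q/3 - 1/9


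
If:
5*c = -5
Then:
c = -1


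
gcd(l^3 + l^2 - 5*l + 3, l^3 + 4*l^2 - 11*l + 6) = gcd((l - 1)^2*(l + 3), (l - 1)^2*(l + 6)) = l^2 - 2*l + 1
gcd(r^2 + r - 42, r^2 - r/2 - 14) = 1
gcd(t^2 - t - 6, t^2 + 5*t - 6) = 1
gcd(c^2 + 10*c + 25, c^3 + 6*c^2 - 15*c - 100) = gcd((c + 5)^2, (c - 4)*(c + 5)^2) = c^2 + 10*c + 25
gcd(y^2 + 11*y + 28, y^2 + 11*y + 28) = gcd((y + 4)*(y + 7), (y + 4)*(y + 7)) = y^2 + 11*y + 28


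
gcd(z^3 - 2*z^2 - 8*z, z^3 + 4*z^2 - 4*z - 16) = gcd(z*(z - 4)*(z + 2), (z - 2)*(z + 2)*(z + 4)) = z + 2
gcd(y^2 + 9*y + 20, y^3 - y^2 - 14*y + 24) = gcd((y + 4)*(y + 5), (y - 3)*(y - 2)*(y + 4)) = y + 4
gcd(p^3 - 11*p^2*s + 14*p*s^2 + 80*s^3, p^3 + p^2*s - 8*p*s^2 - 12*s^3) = p + 2*s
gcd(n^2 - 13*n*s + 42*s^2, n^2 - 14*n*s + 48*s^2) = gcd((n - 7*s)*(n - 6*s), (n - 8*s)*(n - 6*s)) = -n + 6*s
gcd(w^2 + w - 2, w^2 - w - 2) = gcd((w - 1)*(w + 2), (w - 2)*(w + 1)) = 1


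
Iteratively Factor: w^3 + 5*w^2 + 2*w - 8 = (w + 4)*(w^2 + w - 2) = (w - 1)*(w + 4)*(w + 2)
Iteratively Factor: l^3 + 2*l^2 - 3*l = (l - 1)*(l^2 + 3*l) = (l - 1)*(l + 3)*(l)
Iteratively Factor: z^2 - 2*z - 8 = (z + 2)*(z - 4)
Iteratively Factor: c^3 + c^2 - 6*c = (c - 2)*(c^2 + 3*c) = c*(c - 2)*(c + 3)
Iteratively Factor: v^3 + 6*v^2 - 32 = (v - 2)*(v^2 + 8*v + 16) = (v - 2)*(v + 4)*(v + 4)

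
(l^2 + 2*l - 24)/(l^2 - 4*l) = (l + 6)/l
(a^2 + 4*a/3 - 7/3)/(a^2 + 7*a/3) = (a - 1)/a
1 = 1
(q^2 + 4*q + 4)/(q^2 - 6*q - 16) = (q + 2)/(q - 8)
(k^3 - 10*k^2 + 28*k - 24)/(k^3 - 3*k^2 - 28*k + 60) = (k - 2)/(k + 5)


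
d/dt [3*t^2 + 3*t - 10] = 6*t + 3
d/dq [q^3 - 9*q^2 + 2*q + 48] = 3*q^2 - 18*q + 2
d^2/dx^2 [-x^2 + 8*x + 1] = -2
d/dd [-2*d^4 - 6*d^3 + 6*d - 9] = -8*d^3 - 18*d^2 + 6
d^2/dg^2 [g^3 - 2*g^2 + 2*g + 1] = 6*g - 4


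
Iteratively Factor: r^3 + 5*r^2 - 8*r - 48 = (r + 4)*(r^2 + r - 12) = (r + 4)^2*(r - 3)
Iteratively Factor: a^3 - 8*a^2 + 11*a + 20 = (a - 4)*(a^2 - 4*a - 5) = (a - 5)*(a - 4)*(a + 1)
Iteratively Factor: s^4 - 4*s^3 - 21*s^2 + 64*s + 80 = (s + 1)*(s^3 - 5*s^2 - 16*s + 80) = (s - 5)*(s + 1)*(s^2 - 16) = (s - 5)*(s - 4)*(s + 1)*(s + 4)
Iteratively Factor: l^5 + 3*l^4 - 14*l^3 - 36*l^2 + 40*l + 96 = (l + 2)*(l^4 + l^3 - 16*l^2 - 4*l + 48) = (l - 3)*(l + 2)*(l^3 + 4*l^2 - 4*l - 16) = (l - 3)*(l - 2)*(l + 2)*(l^2 + 6*l + 8) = (l - 3)*(l - 2)*(l + 2)*(l + 4)*(l + 2)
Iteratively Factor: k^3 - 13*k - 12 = (k + 3)*(k^2 - 3*k - 4) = (k + 1)*(k + 3)*(k - 4)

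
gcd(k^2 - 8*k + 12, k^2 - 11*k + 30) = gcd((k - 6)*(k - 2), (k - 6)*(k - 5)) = k - 6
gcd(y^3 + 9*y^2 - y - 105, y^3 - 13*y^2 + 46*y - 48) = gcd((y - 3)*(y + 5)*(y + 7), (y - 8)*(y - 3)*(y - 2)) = y - 3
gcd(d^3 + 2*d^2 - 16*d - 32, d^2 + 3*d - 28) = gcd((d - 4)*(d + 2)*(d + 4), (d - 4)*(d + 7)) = d - 4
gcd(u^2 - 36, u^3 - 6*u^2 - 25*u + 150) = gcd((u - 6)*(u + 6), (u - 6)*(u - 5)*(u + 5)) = u - 6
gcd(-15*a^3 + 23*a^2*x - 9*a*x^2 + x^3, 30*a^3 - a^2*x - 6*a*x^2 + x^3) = 15*a^2 - 8*a*x + x^2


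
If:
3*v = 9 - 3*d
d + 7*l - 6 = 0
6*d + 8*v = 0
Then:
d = 12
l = -6/7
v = -9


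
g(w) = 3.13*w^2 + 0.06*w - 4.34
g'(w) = 6.26*w + 0.06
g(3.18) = 27.50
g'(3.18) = 19.97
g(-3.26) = 28.73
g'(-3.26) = -20.35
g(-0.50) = -3.59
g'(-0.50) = -3.07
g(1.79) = 5.80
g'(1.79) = 11.27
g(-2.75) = 19.17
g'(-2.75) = -17.16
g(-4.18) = 50.10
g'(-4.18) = -26.11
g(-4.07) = 47.26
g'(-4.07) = -25.42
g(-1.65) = 4.08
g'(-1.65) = -10.27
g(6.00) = 108.70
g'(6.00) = 37.62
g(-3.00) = 23.65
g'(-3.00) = -18.72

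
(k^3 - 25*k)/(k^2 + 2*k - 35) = k*(k + 5)/(k + 7)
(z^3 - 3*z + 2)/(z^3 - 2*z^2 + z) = (z + 2)/z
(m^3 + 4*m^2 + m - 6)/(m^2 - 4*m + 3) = (m^2 + 5*m + 6)/(m - 3)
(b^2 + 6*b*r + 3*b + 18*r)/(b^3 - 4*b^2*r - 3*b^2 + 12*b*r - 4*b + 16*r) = (b^2 + 6*b*r + 3*b + 18*r)/(b^3 - 4*b^2*r - 3*b^2 + 12*b*r - 4*b + 16*r)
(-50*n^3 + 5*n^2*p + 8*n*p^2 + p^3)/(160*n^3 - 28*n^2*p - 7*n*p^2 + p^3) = (-10*n^2 + 3*n*p + p^2)/(32*n^2 - 12*n*p + p^2)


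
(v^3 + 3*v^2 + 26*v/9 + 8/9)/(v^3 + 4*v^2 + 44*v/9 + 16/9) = (v + 1)/(v + 2)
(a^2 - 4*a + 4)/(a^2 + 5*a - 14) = (a - 2)/(a + 7)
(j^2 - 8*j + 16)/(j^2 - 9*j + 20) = (j - 4)/(j - 5)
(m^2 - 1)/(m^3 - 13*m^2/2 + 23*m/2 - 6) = 2*(m + 1)/(2*m^2 - 11*m + 12)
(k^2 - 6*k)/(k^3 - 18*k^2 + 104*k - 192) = k/(k^2 - 12*k + 32)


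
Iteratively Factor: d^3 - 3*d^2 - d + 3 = (d + 1)*(d^2 - 4*d + 3) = (d - 3)*(d + 1)*(d - 1)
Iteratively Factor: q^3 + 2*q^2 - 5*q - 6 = (q - 2)*(q^2 + 4*q + 3) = (q - 2)*(q + 3)*(q + 1)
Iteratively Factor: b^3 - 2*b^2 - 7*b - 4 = (b - 4)*(b^2 + 2*b + 1) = (b - 4)*(b + 1)*(b + 1)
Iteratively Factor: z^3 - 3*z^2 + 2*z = (z - 2)*(z^2 - z) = (z - 2)*(z - 1)*(z)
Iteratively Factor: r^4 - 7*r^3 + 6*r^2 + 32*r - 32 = (r + 2)*(r^3 - 9*r^2 + 24*r - 16) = (r - 1)*(r + 2)*(r^2 - 8*r + 16) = (r - 4)*(r - 1)*(r + 2)*(r - 4)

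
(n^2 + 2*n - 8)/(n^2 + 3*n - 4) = (n - 2)/(n - 1)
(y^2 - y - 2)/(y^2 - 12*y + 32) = (y^2 - y - 2)/(y^2 - 12*y + 32)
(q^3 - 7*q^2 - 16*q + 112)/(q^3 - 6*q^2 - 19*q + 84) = (q - 4)/(q - 3)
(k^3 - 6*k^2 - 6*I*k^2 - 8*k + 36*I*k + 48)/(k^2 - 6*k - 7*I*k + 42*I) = (k^2 - 6*I*k - 8)/(k - 7*I)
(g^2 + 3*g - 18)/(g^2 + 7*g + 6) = (g - 3)/(g + 1)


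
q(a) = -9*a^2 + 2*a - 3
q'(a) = 2 - 18*a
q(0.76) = -6.68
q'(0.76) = -11.68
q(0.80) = -7.16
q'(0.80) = -12.40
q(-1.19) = -18.12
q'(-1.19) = 23.42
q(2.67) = -61.82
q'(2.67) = -46.06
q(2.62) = -59.54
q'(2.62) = -45.16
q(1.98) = -34.32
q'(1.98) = -33.64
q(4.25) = -157.06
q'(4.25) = -74.50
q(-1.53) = -27.13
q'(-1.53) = 29.54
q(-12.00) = -1323.00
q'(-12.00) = 218.00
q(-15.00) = -2058.00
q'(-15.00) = 272.00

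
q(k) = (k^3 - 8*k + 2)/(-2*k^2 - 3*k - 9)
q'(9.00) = -0.53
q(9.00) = -3.33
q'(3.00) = -0.47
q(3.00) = -0.14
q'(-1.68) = -0.48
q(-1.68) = -1.11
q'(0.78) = 0.35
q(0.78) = 0.30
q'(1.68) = -0.19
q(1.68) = 0.34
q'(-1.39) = -0.10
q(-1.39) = -1.20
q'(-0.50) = 1.00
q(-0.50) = -0.73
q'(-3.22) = -1.01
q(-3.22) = 0.28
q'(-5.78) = -0.72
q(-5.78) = 2.48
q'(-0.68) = 0.87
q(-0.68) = -0.90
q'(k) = (4*k + 3)*(k^3 - 8*k + 2)/(-2*k^2 - 3*k - 9)^2 + (3*k^2 - 8)/(-2*k^2 - 3*k - 9) = (-2*k^4 - 6*k^3 - 43*k^2 + 8*k + 78)/(4*k^4 + 12*k^3 + 45*k^2 + 54*k + 81)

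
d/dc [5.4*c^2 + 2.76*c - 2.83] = 10.8*c + 2.76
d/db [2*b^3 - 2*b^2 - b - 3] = 6*b^2 - 4*b - 1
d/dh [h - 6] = 1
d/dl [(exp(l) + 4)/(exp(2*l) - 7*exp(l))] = (-exp(2*l) - 8*exp(l) + 28)*exp(-l)/(exp(2*l) - 14*exp(l) + 49)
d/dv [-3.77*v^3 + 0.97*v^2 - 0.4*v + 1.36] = -11.31*v^2 + 1.94*v - 0.4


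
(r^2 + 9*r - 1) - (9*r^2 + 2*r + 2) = -8*r^2 + 7*r - 3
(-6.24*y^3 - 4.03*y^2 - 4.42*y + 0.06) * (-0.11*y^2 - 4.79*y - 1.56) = 0.6864*y^5 + 30.3329*y^4 + 29.5243*y^3 + 27.452*y^2 + 6.6078*y - 0.0936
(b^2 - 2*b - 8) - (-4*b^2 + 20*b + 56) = 5*b^2 - 22*b - 64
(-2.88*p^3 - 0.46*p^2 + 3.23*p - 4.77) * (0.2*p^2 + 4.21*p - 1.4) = -0.576*p^5 - 12.2168*p^4 + 2.7414*p^3 + 13.2883*p^2 - 24.6037*p + 6.678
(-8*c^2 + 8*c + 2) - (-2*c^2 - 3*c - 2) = -6*c^2 + 11*c + 4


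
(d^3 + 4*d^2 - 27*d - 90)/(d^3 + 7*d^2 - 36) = (d - 5)/(d - 2)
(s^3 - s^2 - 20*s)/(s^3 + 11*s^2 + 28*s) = (s - 5)/(s + 7)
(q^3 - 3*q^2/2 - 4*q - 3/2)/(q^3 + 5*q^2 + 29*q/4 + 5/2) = 2*(q^2 - 2*q - 3)/(2*q^2 + 9*q + 10)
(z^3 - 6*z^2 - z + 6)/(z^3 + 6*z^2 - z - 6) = (z - 6)/(z + 6)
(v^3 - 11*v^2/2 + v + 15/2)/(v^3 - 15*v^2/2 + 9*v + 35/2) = (2*v - 3)/(2*v - 7)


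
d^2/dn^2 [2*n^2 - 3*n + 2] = 4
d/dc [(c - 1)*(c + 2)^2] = 3*c*(c + 2)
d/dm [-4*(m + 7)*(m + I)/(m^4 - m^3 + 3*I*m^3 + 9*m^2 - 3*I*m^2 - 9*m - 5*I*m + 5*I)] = (8*m^4 + m^3*(80 + 32*I) + m^2*(-112 + 352*I) + m*(-304 - 224*I) + 392 + 160*I)/(m^7 + m^6*(-2 + 7*I) + m^5*(3 - 14*I) + m^4*(-4 + 53*I) + m^3*(67 - 92*I) + m^2*(-130 + 21*I) + m*(65 + 50*I) - 25*I)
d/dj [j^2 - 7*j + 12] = 2*j - 7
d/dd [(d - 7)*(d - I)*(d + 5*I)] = 3*d^2 + d*(-14 + 8*I) + 5 - 28*I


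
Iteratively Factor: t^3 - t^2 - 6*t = (t)*(t^2 - t - 6) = t*(t - 3)*(t + 2)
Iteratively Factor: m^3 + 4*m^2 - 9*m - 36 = (m + 4)*(m^2 - 9) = (m + 3)*(m + 4)*(m - 3)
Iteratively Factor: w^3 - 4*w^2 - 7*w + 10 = (w - 1)*(w^2 - 3*w - 10) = (w - 1)*(w + 2)*(w - 5)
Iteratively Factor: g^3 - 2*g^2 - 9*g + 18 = (g - 3)*(g^2 + g - 6) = (g - 3)*(g - 2)*(g + 3)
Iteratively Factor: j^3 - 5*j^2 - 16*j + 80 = (j - 4)*(j^2 - j - 20) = (j - 4)*(j + 4)*(j - 5)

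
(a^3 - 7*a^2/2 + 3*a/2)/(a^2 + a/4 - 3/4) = 2*a*(2*a^2 - 7*a + 3)/(4*a^2 + a - 3)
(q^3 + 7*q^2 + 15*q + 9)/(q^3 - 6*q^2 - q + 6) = (q^2 + 6*q + 9)/(q^2 - 7*q + 6)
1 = 1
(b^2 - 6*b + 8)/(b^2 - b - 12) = (b - 2)/(b + 3)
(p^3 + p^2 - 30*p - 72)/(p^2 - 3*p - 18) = p + 4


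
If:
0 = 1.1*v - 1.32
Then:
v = 1.20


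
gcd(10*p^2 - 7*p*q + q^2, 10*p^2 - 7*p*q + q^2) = 10*p^2 - 7*p*q + q^2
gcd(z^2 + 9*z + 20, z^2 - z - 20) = z + 4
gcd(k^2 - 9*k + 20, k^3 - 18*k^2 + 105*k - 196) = k - 4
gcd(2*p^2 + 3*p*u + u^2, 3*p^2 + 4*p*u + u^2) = p + u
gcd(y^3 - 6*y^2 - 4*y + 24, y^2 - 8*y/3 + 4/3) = y - 2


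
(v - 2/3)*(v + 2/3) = v^2 - 4/9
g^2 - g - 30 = (g - 6)*(g + 5)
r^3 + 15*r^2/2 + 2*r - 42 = (r - 2)*(r + 7/2)*(r + 6)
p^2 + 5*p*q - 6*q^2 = (p - q)*(p + 6*q)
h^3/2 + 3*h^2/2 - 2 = (h/2 + 1)*(h - 1)*(h + 2)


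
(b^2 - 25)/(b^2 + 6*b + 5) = (b - 5)/(b + 1)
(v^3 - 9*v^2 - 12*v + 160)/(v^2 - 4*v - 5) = (v^2 - 4*v - 32)/(v + 1)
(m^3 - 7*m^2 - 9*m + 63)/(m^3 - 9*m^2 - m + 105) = (m - 3)/(m - 5)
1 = 1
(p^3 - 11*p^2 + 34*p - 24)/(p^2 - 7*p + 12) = (p^2 - 7*p + 6)/(p - 3)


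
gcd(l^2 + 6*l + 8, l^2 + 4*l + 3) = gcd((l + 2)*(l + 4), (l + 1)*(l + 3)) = 1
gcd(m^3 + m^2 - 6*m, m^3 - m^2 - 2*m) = m^2 - 2*m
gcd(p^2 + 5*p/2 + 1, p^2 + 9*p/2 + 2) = p + 1/2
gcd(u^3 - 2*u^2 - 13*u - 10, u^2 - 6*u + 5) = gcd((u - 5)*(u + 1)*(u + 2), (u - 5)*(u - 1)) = u - 5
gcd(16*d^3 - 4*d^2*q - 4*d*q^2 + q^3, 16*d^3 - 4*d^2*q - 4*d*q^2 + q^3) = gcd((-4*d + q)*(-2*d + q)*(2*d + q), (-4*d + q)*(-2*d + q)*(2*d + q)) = 16*d^3 - 4*d^2*q - 4*d*q^2 + q^3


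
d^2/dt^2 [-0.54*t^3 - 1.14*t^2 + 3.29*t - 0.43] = -3.24*t - 2.28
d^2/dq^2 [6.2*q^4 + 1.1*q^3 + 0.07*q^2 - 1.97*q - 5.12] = 74.4*q^2 + 6.6*q + 0.14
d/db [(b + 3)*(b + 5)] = 2*b + 8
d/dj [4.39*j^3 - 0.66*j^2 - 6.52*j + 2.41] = 13.17*j^2 - 1.32*j - 6.52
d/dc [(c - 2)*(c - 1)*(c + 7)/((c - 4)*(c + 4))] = (c^4 - 29*c^2 - 156*c + 304)/(c^4 - 32*c^2 + 256)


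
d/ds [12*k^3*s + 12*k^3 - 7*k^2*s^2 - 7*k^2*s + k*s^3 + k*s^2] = k*(12*k^2 - 14*k*s - 7*k + 3*s^2 + 2*s)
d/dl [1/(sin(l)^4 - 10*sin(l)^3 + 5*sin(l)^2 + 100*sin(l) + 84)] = 2*(-2*sin(l)^3 + 15*sin(l)^2 - 5*sin(l) - 50)*cos(l)/(sin(l)^4 - 10*sin(l)^3 + 5*sin(l)^2 + 100*sin(l) + 84)^2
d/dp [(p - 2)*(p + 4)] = 2*p + 2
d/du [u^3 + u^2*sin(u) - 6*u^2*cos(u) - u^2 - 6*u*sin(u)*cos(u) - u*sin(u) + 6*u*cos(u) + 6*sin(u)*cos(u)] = 6*u^2*sin(u) + u^2*cos(u) + 3*u^2 - 4*u*sin(u) - 13*u*cos(u) - 6*u*cos(2*u) - 2*u - sin(u) - 3*sin(2*u) + 6*cos(u) + 6*cos(2*u)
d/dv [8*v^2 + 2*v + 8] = 16*v + 2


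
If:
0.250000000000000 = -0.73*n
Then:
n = -0.34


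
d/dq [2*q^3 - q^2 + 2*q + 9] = 6*q^2 - 2*q + 2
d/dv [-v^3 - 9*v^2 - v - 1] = -3*v^2 - 18*v - 1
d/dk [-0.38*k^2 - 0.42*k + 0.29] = -0.76*k - 0.42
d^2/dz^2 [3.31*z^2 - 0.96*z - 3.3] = 6.62000000000000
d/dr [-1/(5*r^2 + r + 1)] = (10*r + 1)/(5*r^2 + r + 1)^2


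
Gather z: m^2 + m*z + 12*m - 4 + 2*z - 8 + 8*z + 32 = m^2 + 12*m + z*(m + 10) + 20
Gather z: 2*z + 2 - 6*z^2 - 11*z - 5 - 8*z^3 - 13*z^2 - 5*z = -8*z^3 - 19*z^2 - 14*z - 3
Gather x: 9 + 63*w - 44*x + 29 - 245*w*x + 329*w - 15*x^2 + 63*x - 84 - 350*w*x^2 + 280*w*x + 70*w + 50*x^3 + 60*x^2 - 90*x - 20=462*w + 50*x^3 + x^2*(45 - 350*w) + x*(35*w - 71) - 66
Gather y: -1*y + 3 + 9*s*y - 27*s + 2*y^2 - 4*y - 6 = -27*s + 2*y^2 + y*(9*s - 5) - 3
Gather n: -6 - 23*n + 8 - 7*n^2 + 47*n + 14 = -7*n^2 + 24*n + 16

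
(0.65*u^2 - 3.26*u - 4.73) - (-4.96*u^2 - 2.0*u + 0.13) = 5.61*u^2 - 1.26*u - 4.86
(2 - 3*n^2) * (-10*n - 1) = 30*n^3 + 3*n^2 - 20*n - 2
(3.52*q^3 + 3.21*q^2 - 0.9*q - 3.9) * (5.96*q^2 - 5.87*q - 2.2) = 20.9792*q^5 - 1.5308*q^4 - 31.9507*q^3 - 25.023*q^2 + 24.873*q + 8.58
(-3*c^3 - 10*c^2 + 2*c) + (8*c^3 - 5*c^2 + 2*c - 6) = 5*c^3 - 15*c^2 + 4*c - 6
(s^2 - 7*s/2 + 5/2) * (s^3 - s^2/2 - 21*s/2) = s^5 - 4*s^4 - 25*s^3/4 + 71*s^2/2 - 105*s/4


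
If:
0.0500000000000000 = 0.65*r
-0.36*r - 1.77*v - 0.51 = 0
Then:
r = 0.08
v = -0.30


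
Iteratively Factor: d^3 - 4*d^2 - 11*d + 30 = (d - 2)*(d^2 - 2*d - 15) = (d - 5)*(d - 2)*(d + 3)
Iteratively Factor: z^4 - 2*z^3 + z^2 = (z)*(z^3 - 2*z^2 + z) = z*(z - 1)*(z^2 - z) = z*(z - 1)^2*(z)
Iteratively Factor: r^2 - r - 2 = (r + 1)*(r - 2)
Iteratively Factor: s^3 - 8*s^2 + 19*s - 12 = (s - 3)*(s^2 - 5*s + 4) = (s - 3)*(s - 1)*(s - 4)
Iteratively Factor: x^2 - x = (x)*(x - 1)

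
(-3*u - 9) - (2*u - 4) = -5*u - 5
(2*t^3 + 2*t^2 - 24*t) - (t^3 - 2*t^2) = t^3 + 4*t^2 - 24*t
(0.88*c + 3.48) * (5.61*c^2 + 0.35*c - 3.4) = 4.9368*c^3 + 19.8308*c^2 - 1.774*c - 11.832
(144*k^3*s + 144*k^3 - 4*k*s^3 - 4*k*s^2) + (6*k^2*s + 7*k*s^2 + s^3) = 144*k^3*s + 144*k^3 + 6*k^2*s - 4*k*s^3 + 3*k*s^2 + s^3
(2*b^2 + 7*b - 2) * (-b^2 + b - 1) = -2*b^4 - 5*b^3 + 7*b^2 - 9*b + 2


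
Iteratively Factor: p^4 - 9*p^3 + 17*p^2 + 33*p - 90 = (p - 3)*(p^3 - 6*p^2 - p + 30) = (p - 5)*(p - 3)*(p^2 - p - 6) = (p - 5)*(p - 3)^2*(p + 2)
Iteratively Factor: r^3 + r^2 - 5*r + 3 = (r - 1)*(r^2 + 2*r - 3) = (r - 1)*(r + 3)*(r - 1)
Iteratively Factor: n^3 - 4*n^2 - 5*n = (n - 5)*(n^2 + n) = n*(n - 5)*(n + 1)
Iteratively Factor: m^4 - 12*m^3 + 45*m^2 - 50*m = (m)*(m^3 - 12*m^2 + 45*m - 50) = m*(m - 5)*(m^2 - 7*m + 10) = m*(m - 5)^2*(m - 2)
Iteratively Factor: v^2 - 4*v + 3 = (v - 3)*(v - 1)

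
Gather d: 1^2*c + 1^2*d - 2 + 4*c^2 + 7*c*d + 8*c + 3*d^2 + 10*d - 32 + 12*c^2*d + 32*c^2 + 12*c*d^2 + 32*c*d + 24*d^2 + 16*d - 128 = 36*c^2 + 9*c + d^2*(12*c + 27) + d*(12*c^2 + 39*c + 27) - 162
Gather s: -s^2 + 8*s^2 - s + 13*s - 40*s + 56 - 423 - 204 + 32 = 7*s^2 - 28*s - 539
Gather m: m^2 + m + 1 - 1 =m^2 + m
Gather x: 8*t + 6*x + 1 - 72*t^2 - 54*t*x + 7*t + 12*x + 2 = -72*t^2 + 15*t + x*(18 - 54*t) + 3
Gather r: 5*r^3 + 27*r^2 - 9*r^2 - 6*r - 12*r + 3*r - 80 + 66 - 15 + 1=5*r^3 + 18*r^2 - 15*r - 28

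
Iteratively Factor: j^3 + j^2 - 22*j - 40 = (j - 5)*(j^2 + 6*j + 8) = (j - 5)*(j + 2)*(j + 4)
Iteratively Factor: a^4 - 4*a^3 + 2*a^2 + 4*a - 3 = (a + 1)*(a^3 - 5*a^2 + 7*a - 3) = (a - 3)*(a + 1)*(a^2 - 2*a + 1) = (a - 3)*(a - 1)*(a + 1)*(a - 1)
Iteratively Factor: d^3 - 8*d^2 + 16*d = (d - 4)*(d^2 - 4*d) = (d - 4)^2*(d)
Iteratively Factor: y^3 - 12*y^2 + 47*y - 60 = (y - 5)*(y^2 - 7*y + 12) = (y - 5)*(y - 4)*(y - 3)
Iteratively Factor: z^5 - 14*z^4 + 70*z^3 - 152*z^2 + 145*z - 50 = (z - 5)*(z^4 - 9*z^3 + 25*z^2 - 27*z + 10) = (z - 5)*(z - 1)*(z^3 - 8*z^2 + 17*z - 10) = (z - 5)*(z - 1)^2*(z^2 - 7*z + 10) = (z - 5)^2*(z - 1)^2*(z - 2)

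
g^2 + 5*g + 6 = (g + 2)*(g + 3)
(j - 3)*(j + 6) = j^2 + 3*j - 18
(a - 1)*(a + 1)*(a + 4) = a^3 + 4*a^2 - a - 4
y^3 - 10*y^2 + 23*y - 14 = (y - 7)*(y - 2)*(y - 1)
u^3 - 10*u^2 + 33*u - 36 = (u - 4)*(u - 3)^2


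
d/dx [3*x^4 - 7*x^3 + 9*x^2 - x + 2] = 12*x^3 - 21*x^2 + 18*x - 1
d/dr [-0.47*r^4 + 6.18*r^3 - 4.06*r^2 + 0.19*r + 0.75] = -1.88*r^3 + 18.54*r^2 - 8.12*r + 0.19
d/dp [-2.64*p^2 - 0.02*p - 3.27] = -5.28*p - 0.02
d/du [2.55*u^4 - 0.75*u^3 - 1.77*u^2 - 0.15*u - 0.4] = 10.2*u^3 - 2.25*u^2 - 3.54*u - 0.15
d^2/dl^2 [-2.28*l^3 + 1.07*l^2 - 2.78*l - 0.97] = 2.14 - 13.68*l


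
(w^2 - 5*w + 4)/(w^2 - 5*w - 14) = (-w^2 + 5*w - 4)/(-w^2 + 5*w + 14)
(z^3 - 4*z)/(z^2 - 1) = z*(z^2 - 4)/(z^2 - 1)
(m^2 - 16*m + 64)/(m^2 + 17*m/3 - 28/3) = 3*(m^2 - 16*m + 64)/(3*m^2 + 17*m - 28)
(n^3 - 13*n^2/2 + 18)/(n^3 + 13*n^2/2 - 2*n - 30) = (2*n^2 - 9*n - 18)/(2*n^2 + 17*n + 30)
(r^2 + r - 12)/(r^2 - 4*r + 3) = (r + 4)/(r - 1)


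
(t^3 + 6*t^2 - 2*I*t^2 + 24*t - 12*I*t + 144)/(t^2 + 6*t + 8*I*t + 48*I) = (t^2 - 2*I*t + 24)/(t + 8*I)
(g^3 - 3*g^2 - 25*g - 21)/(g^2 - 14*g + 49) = (g^2 + 4*g + 3)/(g - 7)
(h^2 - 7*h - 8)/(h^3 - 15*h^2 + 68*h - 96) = (h + 1)/(h^2 - 7*h + 12)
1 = 1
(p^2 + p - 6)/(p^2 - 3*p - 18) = (p - 2)/(p - 6)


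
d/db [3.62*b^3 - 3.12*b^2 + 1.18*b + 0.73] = 10.86*b^2 - 6.24*b + 1.18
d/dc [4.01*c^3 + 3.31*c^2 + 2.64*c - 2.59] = 12.03*c^2 + 6.62*c + 2.64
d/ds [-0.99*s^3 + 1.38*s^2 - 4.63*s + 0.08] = -2.97*s^2 + 2.76*s - 4.63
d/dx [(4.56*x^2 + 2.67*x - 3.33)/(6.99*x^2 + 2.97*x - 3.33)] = (-5.12009999999999*x^2 + 16.1838*x + 0.999000000000001)/(48.8601*x^4 + 41.5206*x^3 - 37.7325*x^2 - 19.7802*x + 11.0889)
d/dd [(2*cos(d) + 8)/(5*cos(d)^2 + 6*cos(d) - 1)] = 10*(cos(d)^2 + 8*cos(d) + 5)*sin(d)/(-5*sin(d)^2 + 6*cos(d) + 4)^2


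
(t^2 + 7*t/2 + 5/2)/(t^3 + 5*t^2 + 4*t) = (t + 5/2)/(t*(t + 4))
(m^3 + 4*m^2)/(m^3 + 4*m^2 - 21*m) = m*(m + 4)/(m^2 + 4*m - 21)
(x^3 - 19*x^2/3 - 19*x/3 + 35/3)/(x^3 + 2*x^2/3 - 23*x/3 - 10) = (x^2 - 8*x + 7)/(x^2 - x - 6)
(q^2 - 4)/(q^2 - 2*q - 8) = (q - 2)/(q - 4)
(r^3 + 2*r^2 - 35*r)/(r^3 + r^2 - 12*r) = (r^2 + 2*r - 35)/(r^2 + r - 12)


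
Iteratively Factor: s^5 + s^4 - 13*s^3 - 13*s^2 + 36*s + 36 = (s + 2)*(s^4 - s^3 - 11*s^2 + 9*s + 18) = (s - 2)*(s + 2)*(s^3 + s^2 - 9*s - 9) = (s - 3)*(s - 2)*(s + 2)*(s^2 + 4*s + 3) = (s - 3)*(s - 2)*(s + 1)*(s + 2)*(s + 3)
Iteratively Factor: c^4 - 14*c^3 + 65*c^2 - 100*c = (c - 5)*(c^3 - 9*c^2 + 20*c) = c*(c - 5)*(c^2 - 9*c + 20) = c*(c - 5)^2*(c - 4)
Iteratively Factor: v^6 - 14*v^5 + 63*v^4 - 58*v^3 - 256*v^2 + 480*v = (v + 2)*(v^5 - 16*v^4 + 95*v^3 - 248*v^2 + 240*v) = (v - 4)*(v + 2)*(v^4 - 12*v^3 + 47*v^2 - 60*v) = v*(v - 4)*(v + 2)*(v^3 - 12*v^2 + 47*v - 60) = v*(v - 4)^2*(v + 2)*(v^2 - 8*v + 15) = v*(v - 4)^2*(v - 3)*(v + 2)*(v - 5)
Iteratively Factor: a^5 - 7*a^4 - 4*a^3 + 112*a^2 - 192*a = (a)*(a^4 - 7*a^3 - 4*a^2 + 112*a - 192) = a*(a - 4)*(a^3 - 3*a^2 - 16*a + 48) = a*(a - 4)*(a + 4)*(a^2 - 7*a + 12) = a*(a - 4)*(a - 3)*(a + 4)*(a - 4)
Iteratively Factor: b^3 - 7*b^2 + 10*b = (b - 5)*(b^2 - 2*b) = (b - 5)*(b - 2)*(b)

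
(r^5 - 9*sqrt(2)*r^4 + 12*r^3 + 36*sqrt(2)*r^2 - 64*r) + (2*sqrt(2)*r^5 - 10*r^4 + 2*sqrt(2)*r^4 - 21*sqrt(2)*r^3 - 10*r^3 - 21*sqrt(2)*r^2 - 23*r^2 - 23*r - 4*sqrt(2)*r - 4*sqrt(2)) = r^5 + 2*sqrt(2)*r^5 - 10*r^4 - 7*sqrt(2)*r^4 - 21*sqrt(2)*r^3 + 2*r^3 - 23*r^2 + 15*sqrt(2)*r^2 - 87*r - 4*sqrt(2)*r - 4*sqrt(2)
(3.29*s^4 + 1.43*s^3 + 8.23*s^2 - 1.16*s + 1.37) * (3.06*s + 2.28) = 10.0674*s^5 + 11.877*s^4 + 28.4442*s^3 + 15.2148*s^2 + 1.5474*s + 3.1236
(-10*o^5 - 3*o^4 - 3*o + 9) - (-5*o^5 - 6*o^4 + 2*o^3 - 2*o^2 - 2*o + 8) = -5*o^5 + 3*o^4 - 2*o^3 + 2*o^2 - o + 1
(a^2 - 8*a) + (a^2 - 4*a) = 2*a^2 - 12*a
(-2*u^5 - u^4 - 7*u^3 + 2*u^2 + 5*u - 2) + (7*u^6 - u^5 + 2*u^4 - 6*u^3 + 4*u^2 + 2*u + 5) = 7*u^6 - 3*u^5 + u^4 - 13*u^3 + 6*u^2 + 7*u + 3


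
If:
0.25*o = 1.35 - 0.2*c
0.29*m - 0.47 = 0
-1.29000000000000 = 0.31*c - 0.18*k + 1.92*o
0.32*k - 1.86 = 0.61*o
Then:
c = 9.21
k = 2.07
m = 1.62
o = -1.96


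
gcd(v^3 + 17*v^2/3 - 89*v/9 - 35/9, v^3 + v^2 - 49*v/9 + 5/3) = v - 5/3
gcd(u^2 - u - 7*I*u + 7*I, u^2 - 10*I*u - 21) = u - 7*I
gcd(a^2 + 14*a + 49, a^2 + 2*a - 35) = a + 7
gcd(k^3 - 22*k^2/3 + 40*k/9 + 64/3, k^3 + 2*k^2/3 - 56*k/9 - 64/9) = k^2 - 4*k/3 - 32/9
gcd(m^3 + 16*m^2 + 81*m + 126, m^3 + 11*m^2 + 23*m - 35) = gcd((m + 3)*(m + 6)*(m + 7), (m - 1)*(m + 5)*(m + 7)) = m + 7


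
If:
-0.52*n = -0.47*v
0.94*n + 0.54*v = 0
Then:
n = 0.00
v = 0.00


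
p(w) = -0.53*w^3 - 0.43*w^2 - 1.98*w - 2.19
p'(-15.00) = -346.83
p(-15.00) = 1719.51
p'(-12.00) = -220.62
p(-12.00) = 875.49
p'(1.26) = -5.59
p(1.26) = -6.43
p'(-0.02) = -1.96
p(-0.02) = -2.15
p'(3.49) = -24.35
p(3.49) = -36.87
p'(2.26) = -12.04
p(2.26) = -14.98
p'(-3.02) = -13.88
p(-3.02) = 14.47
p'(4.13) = -32.65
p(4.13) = -55.04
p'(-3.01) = -13.80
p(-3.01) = 14.33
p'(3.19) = -20.90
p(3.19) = -30.09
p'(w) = -1.59*w^2 - 0.86*w - 1.98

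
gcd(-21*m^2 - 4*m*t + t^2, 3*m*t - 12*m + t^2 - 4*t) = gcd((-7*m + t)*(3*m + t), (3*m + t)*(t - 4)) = 3*m + t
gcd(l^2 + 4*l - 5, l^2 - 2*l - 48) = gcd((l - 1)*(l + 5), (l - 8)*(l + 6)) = 1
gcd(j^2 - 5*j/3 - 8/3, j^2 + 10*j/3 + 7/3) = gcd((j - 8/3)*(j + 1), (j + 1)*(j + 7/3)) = j + 1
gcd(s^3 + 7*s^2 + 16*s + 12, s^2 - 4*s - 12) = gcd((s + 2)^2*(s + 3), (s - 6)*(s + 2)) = s + 2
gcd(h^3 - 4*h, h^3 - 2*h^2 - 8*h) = h^2 + 2*h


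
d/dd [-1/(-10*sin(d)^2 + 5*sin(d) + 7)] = 5*(1 - 4*sin(d))*cos(d)/(-10*sin(d)^2 + 5*sin(d) + 7)^2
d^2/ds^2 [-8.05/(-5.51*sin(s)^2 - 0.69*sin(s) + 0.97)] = (-977.59522*sin(s)^4 - 91.815885*sin(s)^3 + 1290.460885*sin(s)^2 + 178.243905*sin(s) + 93.71488)/(5.51*sin(s)^2 + 0.69*sin(s) - 0.97)^3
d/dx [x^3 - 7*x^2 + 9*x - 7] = 3*x^2 - 14*x + 9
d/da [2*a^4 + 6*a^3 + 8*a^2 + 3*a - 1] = 8*a^3 + 18*a^2 + 16*a + 3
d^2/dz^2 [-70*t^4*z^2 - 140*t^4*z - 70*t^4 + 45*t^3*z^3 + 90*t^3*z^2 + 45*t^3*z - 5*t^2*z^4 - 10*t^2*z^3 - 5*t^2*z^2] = t^2*(-140*t^2 + 270*t*z + 180*t - 60*z^2 - 60*z - 10)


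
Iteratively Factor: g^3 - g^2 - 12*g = (g - 4)*(g^2 + 3*g) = (g - 4)*(g + 3)*(g)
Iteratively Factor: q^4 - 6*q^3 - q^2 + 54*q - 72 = (q - 4)*(q^3 - 2*q^2 - 9*q + 18) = (q - 4)*(q + 3)*(q^2 - 5*q + 6) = (q - 4)*(q - 2)*(q + 3)*(q - 3)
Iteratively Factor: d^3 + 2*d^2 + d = (d)*(d^2 + 2*d + 1) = d*(d + 1)*(d + 1)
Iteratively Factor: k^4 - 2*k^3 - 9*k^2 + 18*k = (k - 2)*(k^3 - 9*k) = (k - 3)*(k - 2)*(k^2 + 3*k) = (k - 3)*(k - 2)*(k + 3)*(k)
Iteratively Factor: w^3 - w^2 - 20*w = (w)*(w^2 - w - 20) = w*(w - 5)*(w + 4)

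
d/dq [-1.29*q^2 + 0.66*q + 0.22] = 0.66 - 2.58*q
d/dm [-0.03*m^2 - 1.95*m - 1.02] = -0.06*m - 1.95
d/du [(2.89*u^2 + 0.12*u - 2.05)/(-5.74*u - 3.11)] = (-16.5886*u^2 - 17.9758*u - 12.1402)/(32.9476*u^2 + 35.7028*u + 9.6721)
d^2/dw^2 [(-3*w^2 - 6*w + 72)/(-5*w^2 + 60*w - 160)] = 84/(5*(w^3 - 24*w^2 + 192*w - 512))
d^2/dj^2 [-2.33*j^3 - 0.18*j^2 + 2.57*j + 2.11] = -13.98*j - 0.36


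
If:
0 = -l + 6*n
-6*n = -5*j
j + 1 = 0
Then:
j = -1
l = -5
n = -5/6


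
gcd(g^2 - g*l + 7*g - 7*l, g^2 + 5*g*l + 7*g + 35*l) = g + 7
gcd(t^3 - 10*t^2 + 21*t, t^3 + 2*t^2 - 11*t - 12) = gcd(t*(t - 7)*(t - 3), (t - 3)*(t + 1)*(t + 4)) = t - 3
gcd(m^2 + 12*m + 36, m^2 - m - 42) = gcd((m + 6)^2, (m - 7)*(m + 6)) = m + 6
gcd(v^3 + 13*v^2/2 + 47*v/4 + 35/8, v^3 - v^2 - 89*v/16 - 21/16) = 1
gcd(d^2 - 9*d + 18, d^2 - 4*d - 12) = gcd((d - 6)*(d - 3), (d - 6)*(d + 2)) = d - 6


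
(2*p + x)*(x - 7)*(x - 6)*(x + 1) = 2*p*x^3 - 24*p*x^2 + 58*p*x + 84*p + x^4 - 12*x^3 + 29*x^2 + 42*x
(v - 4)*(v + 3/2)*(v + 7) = v^3 + 9*v^2/2 - 47*v/2 - 42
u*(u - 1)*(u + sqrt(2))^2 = u^4 - u^3 + 2*sqrt(2)*u^3 - 2*sqrt(2)*u^2 + 2*u^2 - 2*u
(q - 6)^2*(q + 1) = q^3 - 11*q^2 + 24*q + 36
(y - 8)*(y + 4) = y^2 - 4*y - 32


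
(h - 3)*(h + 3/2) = h^2 - 3*h/2 - 9/2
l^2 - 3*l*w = l*(l - 3*w)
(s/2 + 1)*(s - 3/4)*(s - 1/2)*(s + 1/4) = s^4/2 + s^3/2 - 31*s^2/32 + 7*s/64 + 3/32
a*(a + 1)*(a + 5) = a^3 + 6*a^2 + 5*a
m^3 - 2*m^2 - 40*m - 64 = (m - 8)*(m + 2)*(m + 4)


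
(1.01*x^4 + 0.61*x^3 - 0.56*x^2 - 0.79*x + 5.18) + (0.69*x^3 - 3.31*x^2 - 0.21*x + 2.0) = 1.01*x^4 + 1.3*x^3 - 3.87*x^2 - 1.0*x + 7.18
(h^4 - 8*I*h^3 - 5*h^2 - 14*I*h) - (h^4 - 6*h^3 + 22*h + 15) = 6*h^3 - 8*I*h^3 - 5*h^2 - 22*h - 14*I*h - 15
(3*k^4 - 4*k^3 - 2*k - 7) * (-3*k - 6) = -9*k^5 - 6*k^4 + 24*k^3 + 6*k^2 + 33*k + 42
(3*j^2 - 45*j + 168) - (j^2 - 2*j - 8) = 2*j^2 - 43*j + 176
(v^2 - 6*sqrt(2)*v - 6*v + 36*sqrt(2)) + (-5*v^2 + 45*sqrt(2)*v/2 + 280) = -4*v^2 - 6*v + 33*sqrt(2)*v/2 + 36*sqrt(2) + 280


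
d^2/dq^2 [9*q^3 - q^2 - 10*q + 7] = 54*q - 2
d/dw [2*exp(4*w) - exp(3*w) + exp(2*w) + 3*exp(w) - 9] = (8*exp(3*w) - 3*exp(2*w) + 2*exp(w) + 3)*exp(w)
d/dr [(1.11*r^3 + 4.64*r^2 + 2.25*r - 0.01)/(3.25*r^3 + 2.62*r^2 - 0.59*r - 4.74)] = (-1.77635683940025e-15*r^5 - 12.1718*r^4 - 15.9348*r^3 - 24.3193*r^2 - 43.9348*r - 10.6709)/(10.5625*r^6 + 17.03*r^5 + 3.0294*r^4 - 33.9016*r^3 - 24.4895*r^2 + 5.5932*r + 22.4676)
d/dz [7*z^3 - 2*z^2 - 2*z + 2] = 21*z^2 - 4*z - 2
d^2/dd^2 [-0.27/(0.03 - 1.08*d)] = 0.629856/(1.08*d - 0.03)^3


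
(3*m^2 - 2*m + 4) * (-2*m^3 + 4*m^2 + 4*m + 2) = -6*m^5 + 16*m^4 - 4*m^3 + 14*m^2 + 12*m + 8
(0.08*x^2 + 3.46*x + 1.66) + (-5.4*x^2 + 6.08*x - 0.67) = -5.32*x^2 + 9.54*x + 0.99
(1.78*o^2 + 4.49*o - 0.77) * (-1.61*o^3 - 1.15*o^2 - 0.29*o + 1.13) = -2.8658*o^5 - 9.2759*o^4 - 4.44*o^3 + 1.5948*o^2 + 5.297*o - 0.8701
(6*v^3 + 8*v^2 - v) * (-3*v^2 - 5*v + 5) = -18*v^5 - 54*v^4 - 7*v^3 + 45*v^2 - 5*v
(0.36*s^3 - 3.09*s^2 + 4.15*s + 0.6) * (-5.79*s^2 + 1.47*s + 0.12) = -2.0844*s^5 + 18.4203*s^4 - 28.5276*s^3 + 2.2557*s^2 + 1.38*s + 0.072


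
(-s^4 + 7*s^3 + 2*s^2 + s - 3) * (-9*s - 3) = 9*s^5 - 60*s^4 - 39*s^3 - 15*s^2 + 24*s + 9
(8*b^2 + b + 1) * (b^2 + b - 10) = 8*b^4 + 9*b^3 - 78*b^2 - 9*b - 10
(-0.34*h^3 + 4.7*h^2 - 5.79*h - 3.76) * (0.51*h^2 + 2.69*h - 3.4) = -0.1734*h^5 + 1.4824*h^4 + 10.8461*h^3 - 33.4727*h^2 + 9.5716*h + 12.784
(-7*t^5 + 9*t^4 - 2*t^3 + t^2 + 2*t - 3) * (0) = 0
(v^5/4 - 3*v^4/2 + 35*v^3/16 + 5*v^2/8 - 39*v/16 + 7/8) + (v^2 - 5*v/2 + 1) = v^5/4 - 3*v^4/2 + 35*v^3/16 + 13*v^2/8 - 79*v/16 + 15/8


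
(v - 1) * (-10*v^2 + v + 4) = -10*v^3 + 11*v^2 + 3*v - 4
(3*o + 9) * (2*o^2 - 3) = 6*o^3 + 18*o^2 - 9*o - 27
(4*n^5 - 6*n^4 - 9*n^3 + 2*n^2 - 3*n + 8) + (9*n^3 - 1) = 4*n^5 - 6*n^4 + 2*n^2 - 3*n + 7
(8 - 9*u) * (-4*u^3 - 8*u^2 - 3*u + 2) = 36*u^4 + 40*u^3 - 37*u^2 - 42*u + 16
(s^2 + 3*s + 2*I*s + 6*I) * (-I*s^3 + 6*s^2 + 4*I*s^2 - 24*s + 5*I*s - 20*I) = -I*s^5 + 8*s^4 + I*s^4 - 8*s^3 + 29*I*s^3 - 106*s^2 - 17*I*s^2 + 10*s - 204*I*s + 120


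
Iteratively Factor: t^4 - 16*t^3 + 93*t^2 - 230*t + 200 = (t - 5)*(t^3 - 11*t^2 + 38*t - 40) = (t - 5)*(t - 4)*(t^2 - 7*t + 10) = (t - 5)*(t - 4)*(t - 2)*(t - 5)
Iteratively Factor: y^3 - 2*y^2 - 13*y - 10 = (y - 5)*(y^2 + 3*y + 2) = (y - 5)*(y + 1)*(y + 2)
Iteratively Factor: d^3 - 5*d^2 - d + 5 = (d - 1)*(d^2 - 4*d - 5) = (d - 1)*(d + 1)*(d - 5)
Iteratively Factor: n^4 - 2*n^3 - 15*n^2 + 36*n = (n)*(n^3 - 2*n^2 - 15*n + 36) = n*(n - 3)*(n^2 + n - 12) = n*(n - 3)^2*(n + 4)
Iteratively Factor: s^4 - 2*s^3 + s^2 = (s)*(s^3 - 2*s^2 + s) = s*(s - 1)*(s^2 - s) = s^2*(s - 1)*(s - 1)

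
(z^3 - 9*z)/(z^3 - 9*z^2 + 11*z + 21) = z*(z + 3)/(z^2 - 6*z - 7)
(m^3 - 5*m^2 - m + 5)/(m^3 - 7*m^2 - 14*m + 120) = (m^2 - 1)/(m^2 - 2*m - 24)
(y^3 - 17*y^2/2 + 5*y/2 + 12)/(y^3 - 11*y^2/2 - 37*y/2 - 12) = (2*y - 3)/(2*y + 3)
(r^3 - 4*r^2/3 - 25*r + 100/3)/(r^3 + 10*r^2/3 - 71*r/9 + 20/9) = 3*(r - 5)/(3*r - 1)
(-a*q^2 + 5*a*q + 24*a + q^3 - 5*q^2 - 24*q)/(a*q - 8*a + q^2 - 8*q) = (-a*q - 3*a + q^2 + 3*q)/(a + q)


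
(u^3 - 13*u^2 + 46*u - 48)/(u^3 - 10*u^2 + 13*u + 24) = (u - 2)/(u + 1)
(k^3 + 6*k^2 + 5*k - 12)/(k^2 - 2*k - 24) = (k^2 + 2*k - 3)/(k - 6)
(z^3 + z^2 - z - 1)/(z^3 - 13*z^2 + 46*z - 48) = (z^3 + z^2 - z - 1)/(z^3 - 13*z^2 + 46*z - 48)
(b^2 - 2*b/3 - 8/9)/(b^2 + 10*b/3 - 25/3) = (9*b^2 - 6*b - 8)/(3*(3*b^2 + 10*b - 25))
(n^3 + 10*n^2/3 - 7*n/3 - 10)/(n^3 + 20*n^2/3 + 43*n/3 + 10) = (3*n - 5)/(3*n + 5)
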